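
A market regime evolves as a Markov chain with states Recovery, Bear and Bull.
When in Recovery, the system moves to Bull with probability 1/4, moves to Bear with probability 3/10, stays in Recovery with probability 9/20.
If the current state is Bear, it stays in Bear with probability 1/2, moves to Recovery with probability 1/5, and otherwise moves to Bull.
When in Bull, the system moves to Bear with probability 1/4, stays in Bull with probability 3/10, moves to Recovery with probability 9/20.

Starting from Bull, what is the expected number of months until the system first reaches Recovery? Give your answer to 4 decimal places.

2.7273

Let t(s) be the expected number of months to first reach Recovery from state s, with t(Recovery) = 0. Conditioning on the first month:
t(Bear) = 1 + 0.5·t(Bear) + 0.3·t(Bull)
t(Bull) = 1 + 0.25·t(Bear) + 0.3·t(Bull)
Solving: t(Bear) = 3.6364, t(Bull) = 2.7273.
Expected months from Bull to Recovery: 2.7273.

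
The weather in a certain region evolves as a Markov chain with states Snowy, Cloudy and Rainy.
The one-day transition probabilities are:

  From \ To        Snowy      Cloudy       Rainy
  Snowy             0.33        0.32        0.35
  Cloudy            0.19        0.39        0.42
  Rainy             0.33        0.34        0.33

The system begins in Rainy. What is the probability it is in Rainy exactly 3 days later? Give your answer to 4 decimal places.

0.3672

Propagate the distribution vector 3 days from Rainy.
After 0 days: (0.0000, 0.0000, 1.0000)
After 1 day: (0.3300, 0.3400, 0.3300)
After 2 days: (0.2824, 0.3504, 0.3672)
After 3 days: (0.2809, 0.3519, 0.3672)
P(in Rainy after 3 days) = 0.3672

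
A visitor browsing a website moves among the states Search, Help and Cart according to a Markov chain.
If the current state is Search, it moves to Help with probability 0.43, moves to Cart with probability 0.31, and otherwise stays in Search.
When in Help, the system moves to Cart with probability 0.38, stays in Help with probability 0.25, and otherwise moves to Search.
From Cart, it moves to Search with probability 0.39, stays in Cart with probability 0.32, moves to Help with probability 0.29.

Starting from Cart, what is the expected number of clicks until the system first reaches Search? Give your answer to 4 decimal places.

2.6013

Let t(s) be the expected number of clicks to first reach Search from state s, with t(Search) = 0. Conditioning on the first click:
t(Help) = 1 + 0.25·t(Help) + 0.38·t(Cart)
t(Cart) = 1 + 0.29·t(Help) + 0.32·t(Cart)
Solving: t(Help) = 2.6513, t(Cart) = 2.6013.
Expected clicks from Cart to Search: 2.6013.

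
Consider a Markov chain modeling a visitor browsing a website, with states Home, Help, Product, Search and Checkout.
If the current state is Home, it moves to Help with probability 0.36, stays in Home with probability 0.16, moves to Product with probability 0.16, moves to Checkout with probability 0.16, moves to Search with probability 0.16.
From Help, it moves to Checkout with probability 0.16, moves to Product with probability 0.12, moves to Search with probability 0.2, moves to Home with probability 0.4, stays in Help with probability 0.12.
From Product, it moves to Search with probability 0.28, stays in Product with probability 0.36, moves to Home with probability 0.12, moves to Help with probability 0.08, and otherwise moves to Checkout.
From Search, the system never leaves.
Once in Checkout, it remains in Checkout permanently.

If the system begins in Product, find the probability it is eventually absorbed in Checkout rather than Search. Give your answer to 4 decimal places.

Let h(s) be the probability of absorption at Checkout starting from transient state s. Then h(Checkout) = 1 and h(Search) = 0. By first-step analysis:
h(Home) = 0.16·h(Home) + 0.36·h(Help) + 0.16·h(Product) + 0.16·0 + 0.16·1
h(Help) = 0.4·h(Home) + 0.12·h(Help) + 0.12·h(Product) + 0.2·0 + 0.16·1
h(Product) = 0.12·h(Home) + 0.08·h(Help) + 0.36·h(Product) + 0.28·0 + 0.16·1
Solving: h(Home) = 0.4540, h(Help) = 0.4414, h(Product) = 0.3903.
Starting from Product, the probability is 0.3903.

0.3903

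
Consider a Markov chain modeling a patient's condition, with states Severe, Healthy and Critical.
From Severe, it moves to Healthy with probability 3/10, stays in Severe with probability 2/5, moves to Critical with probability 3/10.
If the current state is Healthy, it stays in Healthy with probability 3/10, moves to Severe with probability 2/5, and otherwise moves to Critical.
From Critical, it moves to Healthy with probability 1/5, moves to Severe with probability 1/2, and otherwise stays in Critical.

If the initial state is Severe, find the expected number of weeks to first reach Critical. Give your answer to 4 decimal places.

3.3333

Let t(s) be the expected number of weeks to first reach Critical from state s, with t(Critical) = 0. Conditioning on the first week:
t(Severe) = 1 + 0.4·t(Severe) + 0.3·t(Healthy)
t(Healthy) = 1 + 0.4·t(Severe) + 0.3·t(Healthy)
Solving: t(Severe) = 3.3333, t(Healthy) = 3.3333.
Expected weeks from Severe to Critical: 3.3333.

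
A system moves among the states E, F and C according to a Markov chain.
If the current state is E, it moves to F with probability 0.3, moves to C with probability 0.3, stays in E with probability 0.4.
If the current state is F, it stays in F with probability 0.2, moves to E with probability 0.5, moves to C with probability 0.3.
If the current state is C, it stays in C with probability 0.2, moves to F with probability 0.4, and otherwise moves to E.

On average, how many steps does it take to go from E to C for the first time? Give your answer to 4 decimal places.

3.3333

Let t(s) be the expected number of steps to first reach C from state s, with t(C) = 0. Conditioning on the first step:
t(E) = 1 + 0.4·t(E) + 0.3·t(F)
t(F) = 1 + 0.5·t(E) + 0.2·t(F)
Solving: t(E) = 3.3333, t(F) = 3.3333.
Expected steps from E to C: 3.3333.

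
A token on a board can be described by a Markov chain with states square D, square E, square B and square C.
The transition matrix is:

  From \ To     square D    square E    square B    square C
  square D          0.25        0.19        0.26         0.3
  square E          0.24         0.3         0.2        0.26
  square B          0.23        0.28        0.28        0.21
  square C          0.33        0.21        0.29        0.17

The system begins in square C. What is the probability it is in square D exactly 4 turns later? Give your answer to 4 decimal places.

0.2612

Propagate the distribution vector 4 turns from square C.
After 0 turns: (0.0000, 0.0000, 0.0000, 1.0000)
After 1 turn: (0.3300, 0.2100, 0.2900, 0.1700)
After 2 turns: (0.2557, 0.2426, 0.2583, 0.2434)
After 3 turns: (0.2619, 0.2448, 0.2579, 0.2354)
After 4 turns: (0.2612, 0.2448, 0.2575, 0.2364)
P(in square D after 4 turns) = 0.2612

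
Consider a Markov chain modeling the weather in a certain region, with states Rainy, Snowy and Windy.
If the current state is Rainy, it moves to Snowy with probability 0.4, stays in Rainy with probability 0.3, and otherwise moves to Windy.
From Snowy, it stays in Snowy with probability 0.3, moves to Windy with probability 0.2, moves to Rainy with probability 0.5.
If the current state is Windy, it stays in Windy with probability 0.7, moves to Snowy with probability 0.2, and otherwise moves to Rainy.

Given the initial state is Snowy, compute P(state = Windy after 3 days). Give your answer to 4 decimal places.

0.4070

Propagate the distribution vector 3 days from Snowy.
After 0 days: (0.0000, 1.0000, 0.0000)
After 1 day: (0.5000, 0.3000, 0.2000)
After 2 days: (0.3200, 0.3300, 0.3500)
After 3 days: (0.2960, 0.2970, 0.4070)
P(in Windy after 3 days) = 0.4070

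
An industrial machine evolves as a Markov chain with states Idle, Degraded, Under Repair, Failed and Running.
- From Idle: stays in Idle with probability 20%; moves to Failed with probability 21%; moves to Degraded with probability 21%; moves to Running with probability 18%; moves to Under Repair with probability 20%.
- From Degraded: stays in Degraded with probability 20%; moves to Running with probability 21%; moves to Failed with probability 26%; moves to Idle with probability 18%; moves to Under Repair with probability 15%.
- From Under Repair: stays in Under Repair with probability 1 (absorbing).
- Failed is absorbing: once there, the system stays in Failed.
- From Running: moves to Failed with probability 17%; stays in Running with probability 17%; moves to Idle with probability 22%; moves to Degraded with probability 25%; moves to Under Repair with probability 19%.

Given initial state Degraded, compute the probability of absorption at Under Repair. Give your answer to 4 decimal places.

0.4184

Let h(s) be the probability of absorption at Under Repair starting from transient state s. Then h(Under Repair) = 1 and h(Failed) = 0. By first-step analysis:
h(Idle) = 0.2·h(Idle) + 0.21·h(Degraded) + 0.2·1 + 0.21·0 + 0.18·h(Running)
h(Degraded) = 0.18·h(Idle) + 0.2·h(Degraded) + 0.15·1 + 0.26·0 + 0.21·h(Running)
h(Running) = 0.22·h(Idle) + 0.25·h(Degraded) + 0.19·1 + 0.17·0 + 0.17·h(Running)
Solving: h(Idle) = 0.4676, h(Degraded) = 0.4184, h(Running) = 0.4789.
Starting from Degraded, the probability is 0.4184.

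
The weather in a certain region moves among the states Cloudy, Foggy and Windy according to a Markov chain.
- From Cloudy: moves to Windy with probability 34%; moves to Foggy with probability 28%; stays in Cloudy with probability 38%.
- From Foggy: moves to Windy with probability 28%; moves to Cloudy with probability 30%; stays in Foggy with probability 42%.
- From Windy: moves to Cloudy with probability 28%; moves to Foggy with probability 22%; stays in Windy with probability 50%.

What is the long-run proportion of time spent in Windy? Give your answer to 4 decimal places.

0.3834

Let the stationary distribution be π with π = πP and π_1 + π_2 + π_3 = 1.
π_1 = 0.38·π_1 + 0.3·π_2 + 0.28·π_3
π_2 = 0.28·π_1 + 0.42·π_2 + 0.22·π_3
Solving with the normalization constraint gives π = (0.3178, 0.2988, 0.3834).
So the stationary probability of Windy is 0.3834.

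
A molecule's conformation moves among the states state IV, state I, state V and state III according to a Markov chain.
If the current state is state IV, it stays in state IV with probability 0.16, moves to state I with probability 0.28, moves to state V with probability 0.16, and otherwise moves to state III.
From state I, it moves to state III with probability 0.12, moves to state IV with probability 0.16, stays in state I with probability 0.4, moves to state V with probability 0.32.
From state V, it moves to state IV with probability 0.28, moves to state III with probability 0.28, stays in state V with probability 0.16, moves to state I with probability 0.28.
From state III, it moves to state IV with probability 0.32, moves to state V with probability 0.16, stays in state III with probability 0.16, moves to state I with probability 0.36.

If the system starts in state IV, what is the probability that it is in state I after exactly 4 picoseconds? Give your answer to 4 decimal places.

0.3389

Propagate the distribution vector 4 picoseconds from state IV.
After 0 picoseconds: (1.0000, 0.0000, 0.0000, 0.0000)
After 1 picosecond: (0.1600, 0.2800, 0.1600, 0.4000)
After 2 picoseconds: (0.2432, 0.3456, 0.2048, 0.2064)
After 3 picoseconds: (0.2176, 0.3380, 0.2153, 0.2291)
After 4 picoseconds: (0.2225, 0.3389, 0.2141, 0.2245)
P(in state I after 4 picoseconds) = 0.3389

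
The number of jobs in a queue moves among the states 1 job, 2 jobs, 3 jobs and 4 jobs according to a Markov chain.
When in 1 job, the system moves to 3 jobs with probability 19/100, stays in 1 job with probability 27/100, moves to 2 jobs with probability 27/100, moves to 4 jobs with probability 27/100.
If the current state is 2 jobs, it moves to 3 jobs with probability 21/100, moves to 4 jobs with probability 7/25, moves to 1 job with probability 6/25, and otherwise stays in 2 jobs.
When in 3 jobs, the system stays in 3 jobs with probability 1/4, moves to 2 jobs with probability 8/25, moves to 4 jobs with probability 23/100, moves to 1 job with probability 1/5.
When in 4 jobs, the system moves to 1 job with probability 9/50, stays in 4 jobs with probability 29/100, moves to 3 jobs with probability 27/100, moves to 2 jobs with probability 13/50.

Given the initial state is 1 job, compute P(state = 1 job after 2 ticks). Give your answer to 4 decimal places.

Propagate the distribution vector 2 ticks from 1 job.
After 0 ticks: (1.0000, 0.0000, 0.0000, 0.0000)
After 1 tick: (0.2700, 0.2700, 0.1900, 0.2700)
After 2 ticks: (0.2243, 0.2768, 0.2284, 0.2705)
P(in 1 job after 2 ticks) = 0.2243

0.2243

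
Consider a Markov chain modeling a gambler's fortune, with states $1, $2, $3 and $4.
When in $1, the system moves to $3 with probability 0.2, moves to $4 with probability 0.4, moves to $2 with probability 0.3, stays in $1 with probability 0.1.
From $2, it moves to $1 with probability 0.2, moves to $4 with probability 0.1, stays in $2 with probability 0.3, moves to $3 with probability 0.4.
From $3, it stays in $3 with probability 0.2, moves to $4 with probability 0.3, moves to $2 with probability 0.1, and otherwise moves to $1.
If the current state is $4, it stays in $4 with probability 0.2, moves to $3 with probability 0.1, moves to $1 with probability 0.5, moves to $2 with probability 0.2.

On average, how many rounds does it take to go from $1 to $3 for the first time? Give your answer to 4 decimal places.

Let t(s) be the expected number of rounds to first reach $3 from state s, with t($3) = 0. Conditioning on the first round:
t($1) = 1 + 0.1·t($1) + 0.3·t($2) + 0.4·t($4)
t($2) = 1 + 0.2·t($1) + 0.3·t($2) + 0.1·t($4)
t($4) = 1 + 0.5·t($1) + 0.2·t($2) + 0.2·t($4)
Solving: t($1) = 4.3820, t($2) = 3.3708, t($4) = 4.8315.
Expected rounds from $1 to $3: 4.3820.

4.3820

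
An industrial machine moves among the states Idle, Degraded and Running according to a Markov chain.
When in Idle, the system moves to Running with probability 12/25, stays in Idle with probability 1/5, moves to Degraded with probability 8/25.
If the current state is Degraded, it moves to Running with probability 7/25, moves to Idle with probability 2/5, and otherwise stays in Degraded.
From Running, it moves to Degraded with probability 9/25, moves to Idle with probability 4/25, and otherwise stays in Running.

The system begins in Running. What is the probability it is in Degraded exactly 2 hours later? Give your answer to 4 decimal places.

Sum over the intermediate state after 1 hour:
P = P(Running→Idle)·P(Idle→Degraded) + P(Running→Degraded)·P(Degraded→Degraded) + P(Running→Running)·P(Running→Degraded)
  = 0.16×0.32 + 0.36×0.32 + 0.48×0.36
  = 0.0512 + 0.1152 + 0.1728 = 0.3392

0.3392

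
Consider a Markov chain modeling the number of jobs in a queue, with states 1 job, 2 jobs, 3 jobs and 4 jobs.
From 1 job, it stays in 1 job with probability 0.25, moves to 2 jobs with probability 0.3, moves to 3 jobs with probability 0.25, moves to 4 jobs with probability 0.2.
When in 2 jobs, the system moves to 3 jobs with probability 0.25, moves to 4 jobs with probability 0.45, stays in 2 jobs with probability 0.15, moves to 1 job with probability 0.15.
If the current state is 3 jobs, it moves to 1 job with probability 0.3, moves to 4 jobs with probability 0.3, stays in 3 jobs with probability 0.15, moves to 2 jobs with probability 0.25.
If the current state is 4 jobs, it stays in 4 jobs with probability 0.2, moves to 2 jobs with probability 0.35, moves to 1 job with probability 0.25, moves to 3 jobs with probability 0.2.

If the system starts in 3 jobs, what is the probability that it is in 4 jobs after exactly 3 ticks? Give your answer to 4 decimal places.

0.2895

Propagate the distribution vector 3 ticks from 3 jobs.
After 0 ticks: (0.0000, 0.0000, 1.0000, 0.0000)
After 1 tick: (0.3000, 0.2500, 0.1500, 0.3000)
After 2 ticks: (0.2325, 0.2700, 0.2200, 0.2775)
After 3 ticks: (0.2340, 0.2624, 0.2141, 0.2895)
P(in 4 jobs after 3 ticks) = 0.2895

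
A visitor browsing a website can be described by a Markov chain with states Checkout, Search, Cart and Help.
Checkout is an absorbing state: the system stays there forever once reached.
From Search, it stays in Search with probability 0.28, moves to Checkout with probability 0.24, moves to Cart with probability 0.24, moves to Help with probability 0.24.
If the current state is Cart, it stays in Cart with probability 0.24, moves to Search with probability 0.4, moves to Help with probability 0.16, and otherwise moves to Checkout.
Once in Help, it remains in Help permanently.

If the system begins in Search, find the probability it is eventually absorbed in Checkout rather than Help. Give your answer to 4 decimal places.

0.5106

Let h(s) be the probability of absorption at Checkout starting from transient state s. Then h(Checkout) = 1 and h(Help) = 0. By first-step analysis:
h(Search) = 0.24·1 + 0.28·h(Search) + 0.24·h(Cart) + 0.24·0
h(Cart) = 0.2·1 + 0.4·h(Search) + 0.24·h(Cart) + 0.16·0
Solving: h(Search) = 0.5106, h(Cart) = 0.5319.
Starting from Search, the probability is 0.5106.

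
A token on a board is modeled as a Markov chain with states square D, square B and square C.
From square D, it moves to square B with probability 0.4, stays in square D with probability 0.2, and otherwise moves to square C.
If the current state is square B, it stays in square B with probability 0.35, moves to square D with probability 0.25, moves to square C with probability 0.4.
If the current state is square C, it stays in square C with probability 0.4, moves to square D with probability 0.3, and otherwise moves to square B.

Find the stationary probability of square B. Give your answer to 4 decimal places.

0.3429

Let the stationary distribution be π with π = πP and π_1 + π_2 + π_3 = 1.
π_1 = 0.2·π_1 + 0.25·π_2 + 0.3·π_3
π_2 = 0.4·π_1 + 0.35·π_2 + 0.3·π_3
Solving with the normalization constraint gives π = (0.2571, 0.3429, 0.4000).
So the stationary probability of square B is 0.3429.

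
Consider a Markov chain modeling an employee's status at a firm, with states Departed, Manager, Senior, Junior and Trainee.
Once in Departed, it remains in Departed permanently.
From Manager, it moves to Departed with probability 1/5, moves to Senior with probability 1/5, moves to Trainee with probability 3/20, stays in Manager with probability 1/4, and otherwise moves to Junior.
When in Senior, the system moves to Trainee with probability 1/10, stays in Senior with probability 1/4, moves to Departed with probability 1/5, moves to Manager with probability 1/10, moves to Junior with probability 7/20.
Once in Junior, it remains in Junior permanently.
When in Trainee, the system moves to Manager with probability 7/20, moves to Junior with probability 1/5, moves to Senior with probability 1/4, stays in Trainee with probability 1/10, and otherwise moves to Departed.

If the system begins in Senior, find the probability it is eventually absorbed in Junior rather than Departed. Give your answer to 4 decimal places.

Let h(s) be the probability of absorption at Junior starting from transient state s. Then h(Junior) = 1 and h(Departed) = 0. By first-step analysis:
h(Manager) = 0.2·0 + 0.25·h(Manager) + 0.2·h(Senior) + 0.2·1 + 0.15·h(Trainee)
h(Senior) = 0.2·0 + 0.1·h(Manager) + 0.25·h(Senior) + 0.35·1 + 0.1·h(Trainee)
h(Trainee) = 0.1·0 + 0.35·h(Manager) + 0.25·h(Senior) + 0.2·1 + 0.1·h(Trainee)
Solving: h(Manager) = 0.5547, h(Senior) = 0.6221, h(Trainee) = 0.6107.
Starting from Senior, the probability is 0.6221.

0.6221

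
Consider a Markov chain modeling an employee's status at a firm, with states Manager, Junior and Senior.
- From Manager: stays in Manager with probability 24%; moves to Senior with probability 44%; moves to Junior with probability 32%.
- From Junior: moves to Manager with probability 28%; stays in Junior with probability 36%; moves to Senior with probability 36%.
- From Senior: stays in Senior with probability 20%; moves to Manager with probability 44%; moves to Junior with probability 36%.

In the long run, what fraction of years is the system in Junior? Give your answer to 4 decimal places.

Let the stationary distribution be π with π = πP and π_1 + π_2 + π_3 = 1.
π_1 = 0.24·π_1 + 0.28·π_2 + 0.44·π_3
π_2 = 0.32·π_1 + 0.36·π_2 + 0.36·π_3
Solving with the normalization constraint gives π = (0.3204, 0.3472, 0.3324).
So the stationary probability of Junior is 0.3472.

0.3472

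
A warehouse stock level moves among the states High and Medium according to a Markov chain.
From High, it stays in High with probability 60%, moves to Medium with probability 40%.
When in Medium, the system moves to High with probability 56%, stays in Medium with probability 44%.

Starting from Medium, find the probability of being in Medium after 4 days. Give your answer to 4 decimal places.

Propagate the distribution vector 4 days from Medium.
After 0 days: (0.0000, 1.0000)
After 1 day: (0.5600, 0.4400)
After 2 days: (0.5824, 0.4176)
After 3 days: (0.5833, 0.4167)
After 4 days: (0.5833, 0.4167)
P(in Medium after 4 days) = 0.4167

0.4167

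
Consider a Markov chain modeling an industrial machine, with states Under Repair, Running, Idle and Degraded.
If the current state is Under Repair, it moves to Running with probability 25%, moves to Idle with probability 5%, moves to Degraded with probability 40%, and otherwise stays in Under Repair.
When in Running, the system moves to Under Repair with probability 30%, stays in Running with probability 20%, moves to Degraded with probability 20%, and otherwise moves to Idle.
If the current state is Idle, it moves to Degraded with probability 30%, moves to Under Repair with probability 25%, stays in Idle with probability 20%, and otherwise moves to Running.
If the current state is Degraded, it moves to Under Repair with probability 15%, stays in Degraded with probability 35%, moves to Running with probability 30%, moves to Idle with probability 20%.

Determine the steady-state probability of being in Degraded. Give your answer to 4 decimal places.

Let the stationary distribution be π with π = πP and π_1 + π_2 + π_3 + π_4 = 1.
π_1 = 0.3·π_1 + 0.3·π_2 + 0.25·π_3 + 0.15·π_4
π_2 = 0.25·π_1 + 0.2·π_2 + 0.25·π_3 + 0.3·π_4
π_3 = 0.05·π_1 + 0.3·π_2 + 0.2·π_3 + 0.2·π_4
Solving with the normalization constraint gives π = (0.2433, 0.2531, 0.1888, 0.3148).
So the stationary probability of Degraded is 0.3148.

0.3148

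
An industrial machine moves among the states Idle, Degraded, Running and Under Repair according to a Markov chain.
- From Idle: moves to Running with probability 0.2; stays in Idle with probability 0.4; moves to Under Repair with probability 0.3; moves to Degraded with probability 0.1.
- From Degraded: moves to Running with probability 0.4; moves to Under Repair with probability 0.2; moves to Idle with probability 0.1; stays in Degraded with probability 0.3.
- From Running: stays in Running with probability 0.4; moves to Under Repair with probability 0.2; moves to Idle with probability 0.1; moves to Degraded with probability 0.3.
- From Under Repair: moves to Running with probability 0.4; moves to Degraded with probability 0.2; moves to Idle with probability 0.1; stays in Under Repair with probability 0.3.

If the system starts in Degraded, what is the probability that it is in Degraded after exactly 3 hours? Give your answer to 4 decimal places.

Propagate the distribution vector 3 hours from Degraded.
After 0 hours: (0.0000, 1.0000, 0.0000, 0.0000)
After 1 hour: (0.1000, 0.3000, 0.4000, 0.2000)
After 2 hours: (0.1300, 0.2600, 0.3800, 0.2300)
After 3 hours: (0.1390, 0.2510, 0.3740, 0.2360)
P(in Degraded after 3 hours) = 0.2510

0.2510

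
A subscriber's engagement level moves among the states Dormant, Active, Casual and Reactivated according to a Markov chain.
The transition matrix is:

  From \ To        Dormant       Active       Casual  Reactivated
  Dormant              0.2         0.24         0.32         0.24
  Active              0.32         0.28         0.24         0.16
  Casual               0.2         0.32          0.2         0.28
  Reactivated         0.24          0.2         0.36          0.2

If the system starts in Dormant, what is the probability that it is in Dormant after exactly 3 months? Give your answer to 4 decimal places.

Propagate the distribution vector 3 months from Dormant.
After 0 months: (1.0000, 0.0000, 0.0000, 0.0000)
After 1 month: (0.2000, 0.2400, 0.3200, 0.2400)
After 2 months: (0.2384, 0.2656, 0.2720, 0.2240)
After 3 months: (0.2408, 0.2634, 0.2751, 0.2207)
P(in Dormant after 3 months) = 0.2408

0.2408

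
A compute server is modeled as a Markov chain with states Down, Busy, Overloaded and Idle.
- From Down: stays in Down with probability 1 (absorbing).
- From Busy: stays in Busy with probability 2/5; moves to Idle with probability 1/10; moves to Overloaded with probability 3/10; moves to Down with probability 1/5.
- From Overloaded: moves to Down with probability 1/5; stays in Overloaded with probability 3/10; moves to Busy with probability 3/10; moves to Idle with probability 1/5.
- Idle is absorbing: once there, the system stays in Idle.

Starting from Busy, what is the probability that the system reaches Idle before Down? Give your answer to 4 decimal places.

0.3939

Let h(s) be the probability of absorption at Idle starting from transient state s. Then h(Idle) = 1 and h(Down) = 0. By first-step analysis:
h(Busy) = 0.2·0 + 0.4·h(Busy) + 0.3·h(Overloaded) + 0.1·1
h(Overloaded) = 0.2·0 + 0.3·h(Busy) + 0.3·h(Overloaded) + 0.2·1
Solving: h(Busy) = 0.3939, h(Overloaded) = 0.4545.
Starting from Busy, the probability is 0.3939.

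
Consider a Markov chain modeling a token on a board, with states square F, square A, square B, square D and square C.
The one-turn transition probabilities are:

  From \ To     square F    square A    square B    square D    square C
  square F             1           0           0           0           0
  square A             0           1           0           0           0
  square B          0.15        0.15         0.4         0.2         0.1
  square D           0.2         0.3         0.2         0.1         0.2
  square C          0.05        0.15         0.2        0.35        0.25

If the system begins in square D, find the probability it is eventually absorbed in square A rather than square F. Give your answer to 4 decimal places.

Let h(s) be the probability of absorption at square A starting from transient state s. Then h(square A) = 1 and h(square F) = 0. By first-step analysis:
h(square B) = 0.15·0 + 0.15·1 + 0.4·h(square B) + 0.2·h(square D) + 0.1·h(square C)
h(square D) = 0.2·0 + 0.3·1 + 0.2·h(square B) + 0.1·h(square D) + 0.2·h(square C)
h(square C) = 0.05·0 + 0.15·1 + 0.2·h(square B) + 0.35·h(square D) + 0.25·h(square C)
Solving: h(square B) = 0.5525, h(square D) = 0.5950, h(square C) = 0.6250.
Starting from square D, the probability is 0.5950.

0.5950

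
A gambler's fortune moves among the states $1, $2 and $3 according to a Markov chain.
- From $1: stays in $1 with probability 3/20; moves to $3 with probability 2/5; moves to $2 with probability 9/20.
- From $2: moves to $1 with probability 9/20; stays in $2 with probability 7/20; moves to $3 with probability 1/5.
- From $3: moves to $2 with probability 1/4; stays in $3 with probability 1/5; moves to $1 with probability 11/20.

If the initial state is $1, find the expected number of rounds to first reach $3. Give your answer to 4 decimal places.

Let t(s) be the expected number of rounds to first reach $3 from state s, with t($3) = 0. Conditioning on the first round:
t($1) = 1 + 0.15·t($1) + 0.45·t($2)
t($2) = 1 + 0.45·t($1) + 0.35·t($2)
Solving: t($1) = 3.1429, t($2) = 3.7143.
Expected rounds from $1 to $3: 3.1429.

3.1429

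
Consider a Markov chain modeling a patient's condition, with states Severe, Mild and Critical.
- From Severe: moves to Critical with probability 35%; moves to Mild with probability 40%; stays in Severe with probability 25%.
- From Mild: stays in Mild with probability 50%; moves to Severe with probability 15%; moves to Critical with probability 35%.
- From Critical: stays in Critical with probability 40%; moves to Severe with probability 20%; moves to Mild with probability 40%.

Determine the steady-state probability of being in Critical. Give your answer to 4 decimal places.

Let the stationary distribution be π with π = πP and π_1 + π_2 + π_3 = 1.
π_1 = 0.25·π_1 + 0.15·π_2 + 0.2·π_3
π_2 = 0.4·π_1 + 0.5·π_2 + 0.4·π_3
Solving with the normalization constraint gives π = (0.1871, 0.4444, 0.3684).
So the stationary probability of Critical is 0.3684.

0.3684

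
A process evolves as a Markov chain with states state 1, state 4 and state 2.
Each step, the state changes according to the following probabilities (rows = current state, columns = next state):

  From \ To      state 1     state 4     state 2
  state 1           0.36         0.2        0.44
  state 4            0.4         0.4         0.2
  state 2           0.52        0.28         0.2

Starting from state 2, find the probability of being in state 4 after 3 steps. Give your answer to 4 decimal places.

Propagate the distribution vector 3 steps from state 2.
After 0 steps: (0.0000, 0.0000, 1.0000)
After 1 step: (0.5200, 0.2800, 0.2000)
After 2 steps: (0.4032, 0.2720, 0.3248)
After 3 steps: (0.4228, 0.2804, 0.2968)
P(in state 4 after 3 steps) = 0.2804

0.2804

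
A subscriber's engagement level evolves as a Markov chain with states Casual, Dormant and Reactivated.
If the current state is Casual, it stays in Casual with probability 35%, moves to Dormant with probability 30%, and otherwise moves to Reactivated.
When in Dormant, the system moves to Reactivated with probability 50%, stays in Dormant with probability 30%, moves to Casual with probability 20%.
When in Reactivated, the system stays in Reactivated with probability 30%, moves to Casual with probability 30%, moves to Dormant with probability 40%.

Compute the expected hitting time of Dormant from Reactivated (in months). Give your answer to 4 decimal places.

Let t(s) be the expected number of months to first reach Dormant from state s, with t(Dormant) = 0. Conditioning on the first month:
t(Casual) = 1 + 0.35·t(Casual) + 0.35·t(Reactivated)
t(Reactivated) = 1 + 0.3·t(Casual) + 0.3·t(Reactivated)
Solving: t(Casual) = 3.0000, t(Reactivated) = 2.7143.
Expected months from Reactivated to Dormant: 2.7143.

2.7143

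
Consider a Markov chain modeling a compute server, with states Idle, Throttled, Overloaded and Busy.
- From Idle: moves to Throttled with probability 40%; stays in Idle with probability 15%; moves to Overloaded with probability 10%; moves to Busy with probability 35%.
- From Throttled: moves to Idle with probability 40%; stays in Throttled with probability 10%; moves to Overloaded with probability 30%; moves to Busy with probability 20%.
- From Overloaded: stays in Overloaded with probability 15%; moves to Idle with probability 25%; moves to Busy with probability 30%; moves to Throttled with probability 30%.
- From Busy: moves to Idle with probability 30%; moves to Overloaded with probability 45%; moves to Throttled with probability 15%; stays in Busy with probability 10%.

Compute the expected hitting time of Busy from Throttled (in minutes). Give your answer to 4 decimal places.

Let t(s) be the expected number of minutes to first reach Busy from state s, with t(Busy) = 0. Conditioning on the first minute:
t(Idle) = 1 + 0.15·t(Idle) + 0.4·t(Throttled) + 0.1·t(Overloaded)
t(Throttled) = 1 + 0.4·t(Idle) + 0.1·t(Throttled) + 0.3·t(Overloaded)
t(Overloaded) = 1 + 0.25·t(Idle) + 0.3·t(Throttled) + 0.15·t(Overloaded)
Solving: t(Idle) = 3.3624, t(Throttled) = 3.7709, t(Overloaded) = 3.4963.
Expected minutes from Throttled to Busy: 3.7709.

3.7709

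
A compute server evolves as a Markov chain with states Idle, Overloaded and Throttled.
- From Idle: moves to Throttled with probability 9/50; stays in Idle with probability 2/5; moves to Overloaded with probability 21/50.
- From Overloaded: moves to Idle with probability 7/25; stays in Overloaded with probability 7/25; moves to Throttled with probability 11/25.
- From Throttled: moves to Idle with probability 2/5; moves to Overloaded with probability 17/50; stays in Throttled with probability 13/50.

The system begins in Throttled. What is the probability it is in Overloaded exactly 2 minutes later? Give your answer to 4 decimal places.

Sum over the intermediate state after 1 minute:
P = P(Throttled→Idle)·P(Idle→Overloaded) + P(Throttled→Overloaded)·P(Overloaded→Overloaded) + P(Throttled→Throttled)·P(Throttled→Overloaded)
  = 0.4×0.42 + 0.34×0.28 + 0.26×0.34
  = 0.1680 + 0.0952 + 0.0884 = 0.3516

0.3516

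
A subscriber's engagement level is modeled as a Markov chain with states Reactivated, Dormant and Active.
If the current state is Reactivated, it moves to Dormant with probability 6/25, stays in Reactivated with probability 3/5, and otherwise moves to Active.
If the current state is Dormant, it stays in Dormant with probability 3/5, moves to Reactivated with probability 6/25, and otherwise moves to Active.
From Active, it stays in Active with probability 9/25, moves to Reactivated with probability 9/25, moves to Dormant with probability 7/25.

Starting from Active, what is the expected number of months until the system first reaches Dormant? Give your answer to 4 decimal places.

3.8306

Let t(s) be the expected number of months to first reach Dormant from state s, with t(Dormant) = 0. Conditioning on the first month:
t(Reactivated) = 1 + 0.6·t(Reactivated) + 0.16·t(Active)
t(Active) = 1 + 0.36·t(Reactivated) + 0.36·t(Active)
Solving: t(Reactivated) = 4.0323, t(Active) = 3.8306.
Expected months from Active to Dormant: 3.8306.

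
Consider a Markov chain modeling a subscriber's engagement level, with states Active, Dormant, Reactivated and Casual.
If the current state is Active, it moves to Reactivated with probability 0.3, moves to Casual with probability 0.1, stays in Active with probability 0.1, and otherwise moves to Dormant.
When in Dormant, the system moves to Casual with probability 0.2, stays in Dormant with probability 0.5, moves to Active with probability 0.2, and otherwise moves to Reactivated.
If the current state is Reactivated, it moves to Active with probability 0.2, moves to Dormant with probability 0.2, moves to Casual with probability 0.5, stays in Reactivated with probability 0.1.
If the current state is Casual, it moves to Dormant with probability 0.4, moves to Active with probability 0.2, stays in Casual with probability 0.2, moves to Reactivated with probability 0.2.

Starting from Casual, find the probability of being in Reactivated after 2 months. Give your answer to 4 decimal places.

0.1600

Propagate the distribution vector 2 months from Casual.
After 0 months: (0.0000, 0.0000, 0.0000, 1.0000)
After 1 month: (0.2000, 0.4000, 0.2000, 0.2000)
After 2 months: (0.1800, 0.4200, 0.1600, 0.2400)
P(in Reactivated after 2 months) = 0.1600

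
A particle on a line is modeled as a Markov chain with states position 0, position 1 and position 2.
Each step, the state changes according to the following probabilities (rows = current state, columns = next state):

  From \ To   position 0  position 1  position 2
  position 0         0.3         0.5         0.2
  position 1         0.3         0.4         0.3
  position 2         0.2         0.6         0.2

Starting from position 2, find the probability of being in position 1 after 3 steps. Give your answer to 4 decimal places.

Propagate the distribution vector 3 steps from position 2.
After 0 steps: (0.0000, 0.0000, 1.0000)
After 1 step: (0.2000, 0.6000, 0.2000)
After 2 steps: (0.2800, 0.4600, 0.2600)
After 3 steps: (0.2740, 0.4800, 0.2460)
P(in position 1 after 3 steps) = 0.4800

0.4800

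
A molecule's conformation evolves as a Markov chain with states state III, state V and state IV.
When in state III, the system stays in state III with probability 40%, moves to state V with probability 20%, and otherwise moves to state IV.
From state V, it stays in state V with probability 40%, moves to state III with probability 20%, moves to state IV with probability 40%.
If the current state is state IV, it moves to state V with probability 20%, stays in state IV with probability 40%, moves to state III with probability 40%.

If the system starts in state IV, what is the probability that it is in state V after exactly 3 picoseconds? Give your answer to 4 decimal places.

Propagate the distribution vector 3 picoseconds from state IV.
After 0 picoseconds: (0.0000, 0.0000, 1.0000)
After 1 picosecond: (0.4000, 0.2000, 0.4000)
After 2 picoseconds: (0.3600, 0.2400, 0.4000)
After 3 picoseconds: (0.3520, 0.2480, 0.4000)
P(in state V after 3 picoseconds) = 0.2480

0.2480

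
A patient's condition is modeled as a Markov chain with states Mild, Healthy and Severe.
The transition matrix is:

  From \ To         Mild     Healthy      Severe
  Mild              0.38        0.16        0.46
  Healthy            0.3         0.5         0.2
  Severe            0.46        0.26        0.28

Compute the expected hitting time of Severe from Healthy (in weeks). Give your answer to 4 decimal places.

3.5115

Let t(s) be the expected number of weeks to first reach Severe from state s, with t(Severe) = 0. Conditioning on the first week:
t(Mild) = 1 + 0.38·t(Mild) + 0.16·t(Healthy)
t(Healthy) = 1 + 0.3·t(Mild) + 0.5·t(Healthy)
Solving: t(Mild) = 2.5191, t(Healthy) = 3.5115.
Expected weeks from Healthy to Severe: 3.5115.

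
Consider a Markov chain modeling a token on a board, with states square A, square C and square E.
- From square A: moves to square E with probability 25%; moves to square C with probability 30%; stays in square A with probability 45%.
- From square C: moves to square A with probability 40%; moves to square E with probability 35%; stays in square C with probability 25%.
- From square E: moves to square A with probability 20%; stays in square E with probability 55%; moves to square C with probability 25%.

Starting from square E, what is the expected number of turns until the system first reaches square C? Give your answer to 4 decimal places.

3.7975

Let t(s) be the expected number of turns to first reach square C from state s, with t(square C) = 0. Conditioning on the first turn:
t(square A) = 1 + 0.45·t(square A) + 0.25·t(square E)
t(square E) = 1 + 0.2·t(square A) + 0.55·t(square E)
Solving: t(square A) = 3.5443, t(square E) = 3.7975.
Expected turns from square E to square C: 3.7975.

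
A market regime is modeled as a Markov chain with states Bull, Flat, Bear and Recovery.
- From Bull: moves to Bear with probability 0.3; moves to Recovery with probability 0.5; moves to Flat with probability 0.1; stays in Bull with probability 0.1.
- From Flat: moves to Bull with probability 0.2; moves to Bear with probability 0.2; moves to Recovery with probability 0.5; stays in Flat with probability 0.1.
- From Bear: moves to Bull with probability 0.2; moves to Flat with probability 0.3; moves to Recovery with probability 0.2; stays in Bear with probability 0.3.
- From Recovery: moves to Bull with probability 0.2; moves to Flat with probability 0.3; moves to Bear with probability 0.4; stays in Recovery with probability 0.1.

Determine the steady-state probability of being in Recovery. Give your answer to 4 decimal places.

0.2913

Let the stationary distribution be π with π = πP and π_1 + π_2 + π_3 + π_4 = 1.
π_1 = 0.1·π_1 + 0.2·π_2 + 0.2·π_3 + 0.2·π_4
π_2 = 0.1·π_1 + 0.1·π_2 + 0.3·π_3 + 0.3·π_4
π_3 = 0.3·π_1 + 0.2·π_2 + 0.3·π_3 + 0.4·π_4
Solving with the normalization constraint gives π = (0.1818, 0.2197, 0.3072, 0.2913).
So the stationary probability of Recovery is 0.2913.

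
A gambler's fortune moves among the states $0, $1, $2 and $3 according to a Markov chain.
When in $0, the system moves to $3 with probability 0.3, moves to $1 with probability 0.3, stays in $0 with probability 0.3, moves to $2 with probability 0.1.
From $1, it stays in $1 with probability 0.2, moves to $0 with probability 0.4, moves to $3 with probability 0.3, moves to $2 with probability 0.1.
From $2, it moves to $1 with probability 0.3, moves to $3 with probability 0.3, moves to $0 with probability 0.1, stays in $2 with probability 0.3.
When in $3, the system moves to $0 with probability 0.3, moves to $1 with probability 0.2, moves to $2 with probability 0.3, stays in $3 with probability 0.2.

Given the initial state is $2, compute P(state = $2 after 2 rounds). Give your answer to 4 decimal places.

0.2200

Propagate the distribution vector 2 rounds from $2.
After 0 rounds: (0.0000, 0.0000, 1.0000, 0.0000)
After 1 round: (0.1000, 0.3000, 0.3000, 0.3000)
After 2 rounds: (0.2700, 0.2400, 0.2200, 0.2700)
P(in $2 after 2 rounds) = 0.2200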